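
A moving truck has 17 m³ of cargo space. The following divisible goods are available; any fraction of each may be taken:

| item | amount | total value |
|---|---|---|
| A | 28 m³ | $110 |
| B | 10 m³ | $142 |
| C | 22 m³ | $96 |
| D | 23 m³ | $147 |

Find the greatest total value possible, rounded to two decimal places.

186.74

Take in order of value per unit:
- B (142/10 per unit): all 10 → value 142, running total 142.00
- D (147/23 per unit): 7 of 23 → value 7×147/23 = 44.7391, running total 186.74
Total 186.74.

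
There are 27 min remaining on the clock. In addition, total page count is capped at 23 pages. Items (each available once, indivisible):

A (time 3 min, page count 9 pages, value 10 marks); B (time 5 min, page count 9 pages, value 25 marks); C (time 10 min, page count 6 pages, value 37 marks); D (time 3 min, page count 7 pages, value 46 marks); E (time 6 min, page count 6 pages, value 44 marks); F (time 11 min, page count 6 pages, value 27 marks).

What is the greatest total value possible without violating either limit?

Feasible sets respecting both limits:
- C+D+E: time 19, page count 19, value 127
- D+E+F: time 20, page count 19, value 117
- B+D+E: time 14, page count 22, value 115
- C+D+F: time 24, page count 19, value 110
Best: 127 marks.

127 marks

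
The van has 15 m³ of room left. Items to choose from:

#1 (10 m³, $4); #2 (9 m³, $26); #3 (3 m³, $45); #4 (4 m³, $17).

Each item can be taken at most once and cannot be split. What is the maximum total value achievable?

$71

This is a 0/1 knapsack; check combinations near the capacity.
- #2+#3: volume 9+3=12, value 26+45=71
- #3+#4: volume 3+4=7, value 45+17=62
- #1+#3: volume 10+3=13, value 4+45=49
Best: $71.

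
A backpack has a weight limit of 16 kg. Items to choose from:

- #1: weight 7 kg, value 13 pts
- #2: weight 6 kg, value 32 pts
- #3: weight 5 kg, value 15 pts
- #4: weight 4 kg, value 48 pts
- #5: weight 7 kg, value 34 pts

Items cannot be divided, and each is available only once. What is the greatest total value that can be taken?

97 pts

Check high-value combinations within 16 kg:
- #3+#4+#5: weight 5+4+7=16, value 15+48+34=97
- #2+#3+#4: weight 6+5+4=15, value 32+15+48=95
- #4+#5: weight 4+7=11, value 48+34=82
- #2+#4: weight 6+4=10, value 32+48=80
Best: 97 pts.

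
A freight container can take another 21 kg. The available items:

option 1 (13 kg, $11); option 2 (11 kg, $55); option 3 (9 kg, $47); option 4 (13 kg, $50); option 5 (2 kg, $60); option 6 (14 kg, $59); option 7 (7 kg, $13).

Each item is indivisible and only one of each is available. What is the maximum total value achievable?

$128

Check high-value combinations within 21 kg:
- option 2+option 5+option 7: weight 11+2+7=20, value 55+60+13=128
- option 3+option 5+option 7: weight 9+2+7=18, value 47+60+13=120
- option 5+option 6: weight 2+14=16, value 60+59=119
- option 2+option 5: weight 11+2=13, value 55+60=115
- option 4+option 5: weight 13+2=15, value 50+60=110
Best: $128.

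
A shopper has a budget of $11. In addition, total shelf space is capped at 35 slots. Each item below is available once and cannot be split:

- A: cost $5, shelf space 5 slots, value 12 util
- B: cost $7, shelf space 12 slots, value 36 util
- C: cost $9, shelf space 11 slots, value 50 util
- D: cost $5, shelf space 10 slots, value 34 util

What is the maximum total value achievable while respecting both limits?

50 util

Feasible sets respecting both limits:
- C: cost 9, shelf space 11, value 50
- A+D: cost 10, shelf space 15, value 46
- B: cost 7, shelf space 12, value 36
Best: 50 util.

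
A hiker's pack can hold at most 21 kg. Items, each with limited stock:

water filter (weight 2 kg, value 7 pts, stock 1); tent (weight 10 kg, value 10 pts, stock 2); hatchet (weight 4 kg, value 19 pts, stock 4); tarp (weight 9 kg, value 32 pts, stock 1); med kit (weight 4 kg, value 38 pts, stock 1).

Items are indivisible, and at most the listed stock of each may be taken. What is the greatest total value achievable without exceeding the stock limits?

Best selections within weight 21 and stock limits:
- 4×hatchet + 1×med kit: weight 20, value 114
- 2×hatchet + 1×tarp + 1×med kit: weight 21, value 108
- 1×water filter + 3×hatchet + 1×med kit: weight 18, value 102
- 1×water filter + 1×hatchet + 1×tarp + 1×med kit: weight 19, value 96
Best: 114 pts.

114 pts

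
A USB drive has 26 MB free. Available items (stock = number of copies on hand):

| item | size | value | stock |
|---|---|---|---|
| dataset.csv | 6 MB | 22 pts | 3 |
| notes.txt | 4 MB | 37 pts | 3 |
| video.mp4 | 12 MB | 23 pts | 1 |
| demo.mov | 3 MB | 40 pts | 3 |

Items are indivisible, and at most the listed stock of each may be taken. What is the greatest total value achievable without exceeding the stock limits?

231 pts

Top feasible selections:
- 3×notes.txt + 3×demo.mov: size 21, value 231
- 1×dataset.csv + 2×notes.txt + 3×demo.mov: size 23, value 216
Best: 231 pts.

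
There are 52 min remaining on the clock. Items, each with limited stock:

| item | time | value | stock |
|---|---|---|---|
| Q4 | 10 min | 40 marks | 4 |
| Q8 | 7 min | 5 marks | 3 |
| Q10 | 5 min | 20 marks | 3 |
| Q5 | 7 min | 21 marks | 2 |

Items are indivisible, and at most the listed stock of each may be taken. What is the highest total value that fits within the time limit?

Top feasible selections:
- 3×Q4 + 3×Q10 + 1×Q5: time 52, value 201
- 4×Q4 + 1×Q10 + 1×Q5: time 52, value 201
- 4×Q4 + 2×Q10: time 50, value 200
- 3×Q4 + 1×Q8 + 3×Q10: time 52, value 185
Best: 201 marks.

201 marks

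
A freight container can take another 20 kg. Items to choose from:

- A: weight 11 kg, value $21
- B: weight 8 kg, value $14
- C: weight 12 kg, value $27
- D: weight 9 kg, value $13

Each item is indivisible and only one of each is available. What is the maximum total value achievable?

This is a 0/1 knapsack; check combinations near the capacity.
- B+C: weight 8+12=20, value 14+27=41
- A+B: weight 11+8=19, value 21+14=35
- A+D: weight 11+9=20, value 21+13=34
- C: weight 12, value 27
- B+D: weight 8+9=17, value 14+13=27
Best: $41.

$41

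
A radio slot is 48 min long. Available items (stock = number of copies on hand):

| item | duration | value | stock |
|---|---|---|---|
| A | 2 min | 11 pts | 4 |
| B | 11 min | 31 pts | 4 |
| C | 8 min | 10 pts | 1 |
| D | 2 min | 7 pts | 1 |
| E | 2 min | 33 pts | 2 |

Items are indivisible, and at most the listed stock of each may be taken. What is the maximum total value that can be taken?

Top feasible selections:
- 4×A + 3×B + 1×D + 2×E: duration 47, value 210
- 4×A + 3×B + 2×E: duration 45, value 203
Best: 210 pts.

210 pts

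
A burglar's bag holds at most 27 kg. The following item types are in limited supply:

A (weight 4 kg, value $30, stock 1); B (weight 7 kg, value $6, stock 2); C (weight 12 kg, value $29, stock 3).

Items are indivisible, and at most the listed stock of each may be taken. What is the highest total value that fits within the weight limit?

$65

Best selections within weight 27 and stock limits:
- 1×A + 1×B + 1×C: weight 23, value 65
- 1×A + 1×C: weight 16, value 59
- 2×C: weight 24, value 58
Best: $65.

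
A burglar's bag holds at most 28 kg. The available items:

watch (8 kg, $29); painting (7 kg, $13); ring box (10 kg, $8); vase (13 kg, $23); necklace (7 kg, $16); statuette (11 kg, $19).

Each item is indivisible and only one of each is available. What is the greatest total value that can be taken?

Check high-value combinations within 28 kg:
- watch+vase+necklace: weight 8+13+7=28, value 29+23+16=68
- watch+painting+vase: weight 8+7+13=28, value 29+13+23=65
- watch+necklace+statuette: weight 8+7+11=26, value 29+16+19=64
Best: $68.

$68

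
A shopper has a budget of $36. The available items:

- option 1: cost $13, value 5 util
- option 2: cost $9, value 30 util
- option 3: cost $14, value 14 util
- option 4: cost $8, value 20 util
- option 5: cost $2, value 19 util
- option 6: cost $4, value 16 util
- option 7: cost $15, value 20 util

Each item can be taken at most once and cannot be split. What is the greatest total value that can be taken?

90 util

Check high-value combinations within $36:
- option 1+option 2+option 4+option 5+option 6: cost 13+9+8+2+4=36, value 5+30+20+19+16=90
- option 2+option 4+option 5+option 7: cost 9+8+2+15=34, value 30+20+19+20=89
- option 2+option 4+option 6+option 7: cost 9+8+4+15=36, value 30+20+16+20=86
Best: 90 util.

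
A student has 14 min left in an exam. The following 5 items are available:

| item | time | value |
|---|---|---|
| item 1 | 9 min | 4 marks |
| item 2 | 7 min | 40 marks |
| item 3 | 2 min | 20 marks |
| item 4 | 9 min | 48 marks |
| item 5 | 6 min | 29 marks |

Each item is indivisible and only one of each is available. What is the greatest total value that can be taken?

Check high-value combinations within 14 min:
- item 2+item 5: time 7+6=13, value 40+29=69
- item 3+item 4: time 2+9=11, value 20+48=68
- item 2+item 3: time 7+2=9, value 40+20=60
- item 3+item 5: time 2+6=8, value 20+29=49
- item 4: time 9, value 48
Best: 69 marks.

69 marks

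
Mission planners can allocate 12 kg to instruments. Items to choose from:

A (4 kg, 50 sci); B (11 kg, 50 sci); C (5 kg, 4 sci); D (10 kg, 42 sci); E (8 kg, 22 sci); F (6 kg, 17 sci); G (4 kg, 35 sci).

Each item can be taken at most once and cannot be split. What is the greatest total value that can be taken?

Check high-value combinations within 12 kg:
- A+G: mass 4+4=8, value 50+35=85
- A+E: mass 4+8=12, value 50+22=72
- A+F: mass 4+6=10, value 50+17=67
- E+G: mass 8+4=12, value 22+35=57
Best: 85 sci.

85 sci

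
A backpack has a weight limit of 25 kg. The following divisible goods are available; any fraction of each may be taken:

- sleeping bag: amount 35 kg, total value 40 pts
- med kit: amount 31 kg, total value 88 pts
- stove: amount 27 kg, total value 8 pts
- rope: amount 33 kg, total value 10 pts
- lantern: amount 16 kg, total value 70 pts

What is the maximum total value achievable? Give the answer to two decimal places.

Take in order of value per unit:
- lantern (70/16 per unit): all 16 → value 70, running total 70.00
- med kit (88/31 per unit): 9 of 31 → value 9×88/31 = 25.5484, running total 95.55
Total 95.55.

95.55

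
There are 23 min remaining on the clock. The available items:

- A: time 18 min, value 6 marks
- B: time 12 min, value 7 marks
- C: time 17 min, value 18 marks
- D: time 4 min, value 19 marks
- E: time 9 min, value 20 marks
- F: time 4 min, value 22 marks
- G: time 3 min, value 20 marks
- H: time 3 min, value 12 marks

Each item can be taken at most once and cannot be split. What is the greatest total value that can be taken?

93 marks

This is a 0/1 knapsack; check combinations near the capacity.
- D+E+F+G+H: time 4+9+4+3+3=23, value 19+20+22+20+12=93
- D+E+F+G: time 4+9+4+3=20, value 19+20+22+20=81
- E+F+G+H: time 9+4+3+3=19, value 20+22+20+12=74
Best: 93 marks.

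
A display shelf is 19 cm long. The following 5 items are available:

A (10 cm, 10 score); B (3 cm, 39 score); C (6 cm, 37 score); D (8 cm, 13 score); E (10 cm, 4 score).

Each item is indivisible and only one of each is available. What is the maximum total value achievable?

89 score

Check high-value combinations within 19 cm:
- B+C+D: length 3+6+8=17, value 39+37+13=89
- A+B+C: length 10+3+6=19, value 10+39+37=86
- B+C+E: length 3+6+10=19, value 39+37+4=80
- B+C: length 3+6=9, value 39+37=76
- B+D: length 3+8=11, value 39+13=52
Best: 89 score.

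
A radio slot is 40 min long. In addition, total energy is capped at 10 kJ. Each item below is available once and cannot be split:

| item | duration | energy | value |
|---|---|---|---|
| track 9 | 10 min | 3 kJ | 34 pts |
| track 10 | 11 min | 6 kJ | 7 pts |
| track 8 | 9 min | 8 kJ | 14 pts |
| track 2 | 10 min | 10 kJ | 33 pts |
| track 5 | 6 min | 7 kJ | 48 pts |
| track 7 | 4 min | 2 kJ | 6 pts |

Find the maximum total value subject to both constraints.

82 pts

Feasible sets respecting both limits:
- track 9+track 5: duration 16, energy 10, value 82
- track 5+track 7: duration 10, energy 9, value 54
- track 5: duration 6, energy 7, value 48
- track 9+track 10: duration 21, energy 9, value 41
Best: 82 pts.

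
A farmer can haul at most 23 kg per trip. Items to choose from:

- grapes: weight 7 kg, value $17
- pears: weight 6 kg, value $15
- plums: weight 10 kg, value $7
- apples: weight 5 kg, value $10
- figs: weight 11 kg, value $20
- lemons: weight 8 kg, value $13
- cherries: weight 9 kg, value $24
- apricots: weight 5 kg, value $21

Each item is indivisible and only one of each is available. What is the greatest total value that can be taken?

This is a 0/1 knapsack; check combinations near the capacity.
- grapes+pears+apples+apricots: weight 7+6+5+5=23, value 17+15+10+21=63
- grapes+cherries+apricots: weight 7+9+5=21, value 17+24+21=62
- pears+cherries+apricots: weight 6+9+5=20, value 15+24+21=60
Best: $63.

$63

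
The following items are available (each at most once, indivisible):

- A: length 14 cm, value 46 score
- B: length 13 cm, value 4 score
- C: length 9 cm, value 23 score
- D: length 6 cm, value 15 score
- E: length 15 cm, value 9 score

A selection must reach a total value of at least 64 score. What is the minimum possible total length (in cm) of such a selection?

Subsets with value ≥ 64, sorted by total length:
- A+C: length 23, value 69
- A+C+D: length 29, value 84
- A+B+D: length 33, value 65
Minimum length: 23 cm.

23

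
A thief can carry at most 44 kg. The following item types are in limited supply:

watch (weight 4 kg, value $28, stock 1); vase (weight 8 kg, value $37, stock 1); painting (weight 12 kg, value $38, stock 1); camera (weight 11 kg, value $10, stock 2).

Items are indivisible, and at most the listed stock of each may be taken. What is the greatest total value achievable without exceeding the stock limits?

Best selections within weight 44 and stock limits:
- 1×watch + 1×vase + 1×painting + 1×camera: weight 35, value 113
- 1×watch + 1×vase + 1×painting: weight 24, value 103
- 1×vase + 1×painting + 2×camera: weight 42, value 95
Best: $113.

$113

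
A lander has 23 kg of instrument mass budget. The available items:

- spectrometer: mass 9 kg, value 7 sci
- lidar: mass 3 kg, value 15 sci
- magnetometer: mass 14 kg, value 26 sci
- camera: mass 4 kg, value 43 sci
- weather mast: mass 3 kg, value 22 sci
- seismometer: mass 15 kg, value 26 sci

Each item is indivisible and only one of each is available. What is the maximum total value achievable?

Check high-value combinations within 23 kg:
- magnetometer+camera+weather mast: mass 14+4+3=21, value 26+43+22=91
- camera+weather mast+seismometer: mass 4+3+15=22, value 43+22+26=91
- spectrometer+lidar+camera+weather mast: mass 9+3+4+3=19, value 7+15+43+22=87
- lidar+magnetometer+camera: mass 3+14+4=21, value 15+26+43=84
- lidar+camera+seismometer: mass 3+4+15=22, value 15+43+26=84
Best: 91 sci.

91 sci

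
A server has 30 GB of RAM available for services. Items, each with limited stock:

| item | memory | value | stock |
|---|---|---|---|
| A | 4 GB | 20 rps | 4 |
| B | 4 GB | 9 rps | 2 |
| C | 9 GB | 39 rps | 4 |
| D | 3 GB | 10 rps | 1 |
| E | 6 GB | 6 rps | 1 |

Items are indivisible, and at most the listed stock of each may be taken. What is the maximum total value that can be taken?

Best selections within memory 30 and stock limits:
- 3×A + 2×C: memory 30, value 138
- 4×A + 1×C + 1×D: memory 28, value 129
- 2×A + 2×C + 1×D: memory 29, value 128
Best: 138 rps.

138 rps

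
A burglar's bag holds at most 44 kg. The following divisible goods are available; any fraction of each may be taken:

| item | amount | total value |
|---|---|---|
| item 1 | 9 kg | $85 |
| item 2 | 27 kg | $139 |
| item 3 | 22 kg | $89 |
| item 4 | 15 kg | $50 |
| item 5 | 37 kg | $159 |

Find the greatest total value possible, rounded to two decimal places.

258.38

Take in order of value per unit:
- item 1 (85/9 per unit): all 9 → value 85, running total 85.00
- item 2 (139/27 per unit): all 27 → value 139, running total 224.00
- item 5 (159/37 per unit): 8 of 37 → value 8×159/37 = 34.3784, running total 258.38
Total 258.38.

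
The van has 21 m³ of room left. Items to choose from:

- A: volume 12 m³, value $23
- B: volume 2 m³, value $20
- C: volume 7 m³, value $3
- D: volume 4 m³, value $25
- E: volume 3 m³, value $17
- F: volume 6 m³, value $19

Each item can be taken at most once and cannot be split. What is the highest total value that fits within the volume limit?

$85

Check high-value combinations within 21 m³:
- A+B+D+E: volume 12+2+4+3=21, value 23+20+25+17=85
- B+D+E+F: volume 2+4+3+6=15, value 20+25+17+19=81
- A+B+D: volume 12+2+4=18, value 23+20+25=68
- B+C+D+F: volume 2+7+4+6=19, value 20+3+25+19=67
- B+C+D+E: volume 2+7+4+3=16, value 20+3+25+17=65
Best: $85.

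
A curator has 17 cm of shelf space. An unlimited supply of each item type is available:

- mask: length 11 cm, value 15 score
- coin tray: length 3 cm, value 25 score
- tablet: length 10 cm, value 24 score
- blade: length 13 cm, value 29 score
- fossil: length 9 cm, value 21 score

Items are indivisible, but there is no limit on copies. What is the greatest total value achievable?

Best value-per-unit is coin tray at 25/3, and filling with it alone uses length 5×3=15. No mix of the others beats 5×25 = 125.

125 score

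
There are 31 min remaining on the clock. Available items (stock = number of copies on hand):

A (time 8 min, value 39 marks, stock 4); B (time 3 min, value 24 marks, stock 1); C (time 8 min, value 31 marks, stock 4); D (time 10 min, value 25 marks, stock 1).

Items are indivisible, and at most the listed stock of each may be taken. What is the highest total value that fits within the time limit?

Best selections within time 31 and stock limits:
- 3×A + 1×B: time 27, value 141
- 2×A + 1×B + 1×C: time 27, value 133
- 2×A + 1×B + 1×D: time 29, value 127
Best: 141 marks.

141 marks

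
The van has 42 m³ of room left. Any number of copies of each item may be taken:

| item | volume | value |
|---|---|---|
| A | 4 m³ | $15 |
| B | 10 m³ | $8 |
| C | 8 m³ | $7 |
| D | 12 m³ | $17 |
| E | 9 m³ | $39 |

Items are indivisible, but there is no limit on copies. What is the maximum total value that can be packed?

$171

Best value-per-unit is E at 39/9; filling with it alone gives 4×39 = 156.
Optimal mix: 1×A + 4×E → volume 40, value 171.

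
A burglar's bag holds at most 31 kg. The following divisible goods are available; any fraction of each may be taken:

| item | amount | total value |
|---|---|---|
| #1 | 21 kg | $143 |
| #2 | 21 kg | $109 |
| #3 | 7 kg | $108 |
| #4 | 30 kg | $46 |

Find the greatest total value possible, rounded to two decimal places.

266.57

Take in order of value per unit:
- #3 (108/7 per unit): all 7 → value 108, running total 108.00
- #1 (143/21 per unit): all 21 → value 143, running total 251.00
- #2 (109/21 per unit): 3 of 21 → value 3×109/21 = 15.5714, running total 266.57
Total 266.57.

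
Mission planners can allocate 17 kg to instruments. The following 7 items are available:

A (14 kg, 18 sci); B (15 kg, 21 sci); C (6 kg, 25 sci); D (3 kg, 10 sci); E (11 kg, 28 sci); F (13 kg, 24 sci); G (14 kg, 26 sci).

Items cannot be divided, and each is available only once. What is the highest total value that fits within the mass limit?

This is a 0/1 knapsack; check combinations near the capacity.
- C+E: mass 6+11=17, value 25+28=53
- D+E: mass 3+11=14, value 10+28=38
- D+G: mass 3+14=17, value 10+26=36
Best: 53 sci.

53 sci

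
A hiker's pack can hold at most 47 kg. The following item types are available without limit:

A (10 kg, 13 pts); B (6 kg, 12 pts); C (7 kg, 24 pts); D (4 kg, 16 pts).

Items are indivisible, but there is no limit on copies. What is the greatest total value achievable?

Best value-per-unit is D at 16/4; filling with it alone gives 11×16 = 176.
Optimal mix: 1×C + 10×D → weight 47, value 184.

184 pts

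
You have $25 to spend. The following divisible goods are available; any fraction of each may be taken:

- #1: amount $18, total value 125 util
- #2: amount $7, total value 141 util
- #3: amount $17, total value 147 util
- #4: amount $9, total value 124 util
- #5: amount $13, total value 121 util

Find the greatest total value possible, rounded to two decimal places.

348.77

Take in order of value per unit:
- #2 (141/7 per unit): all 7 → value 141, running total 141.00
- #4 (124/9 per unit): all 9 → value 124, running total 265.00
- #5 (121/13 per unit): 9 of 13 → value 9×121/13 = 83.7692, running total 348.77
Total 348.77.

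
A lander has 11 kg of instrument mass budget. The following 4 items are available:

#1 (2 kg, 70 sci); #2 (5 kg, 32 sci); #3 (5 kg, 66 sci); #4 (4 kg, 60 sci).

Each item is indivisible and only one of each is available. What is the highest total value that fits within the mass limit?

196 sci

Check high-value combinations within 11 kg:
- #1+#3+#4: mass 2+5+4=11, value 70+66+60=196
- #1+#2+#4: mass 2+5+4=11, value 70+32+60=162
- #1+#3: mass 2+5=7, value 70+66=136
- #1+#4: mass 2+4=6, value 70+60=130
- #3+#4: mass 5+4=9, value 66+60=126
Best: 196 sci.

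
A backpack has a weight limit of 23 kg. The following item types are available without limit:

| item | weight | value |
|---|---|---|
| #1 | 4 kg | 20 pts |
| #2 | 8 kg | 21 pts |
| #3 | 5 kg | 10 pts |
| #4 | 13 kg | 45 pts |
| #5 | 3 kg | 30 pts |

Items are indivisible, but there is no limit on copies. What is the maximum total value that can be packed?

Best value-per-unit is #5 at 30/3, and filling with it alone uses weight 7×3=21. No mix of the others beats 7×30 = 210.

210 pts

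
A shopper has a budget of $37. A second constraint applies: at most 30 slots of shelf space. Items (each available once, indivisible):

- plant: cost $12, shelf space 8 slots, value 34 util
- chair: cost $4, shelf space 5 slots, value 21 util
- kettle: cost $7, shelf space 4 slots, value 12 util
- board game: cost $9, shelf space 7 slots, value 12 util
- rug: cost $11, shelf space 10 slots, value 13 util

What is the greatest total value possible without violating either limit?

80 util

Feasible sets respecting both limits:
- plant+chair+kettle+rug: cost 34, shelf space 27, value 80
- plant+chair+board game+rug: cost 36, shelf space 30, value 80
- plant+chair+kettle+board game: cost 32, shelf space 24, value 79
- plant+chair+rug: cost 27, shelf space 23, value 68
Best: 80 util.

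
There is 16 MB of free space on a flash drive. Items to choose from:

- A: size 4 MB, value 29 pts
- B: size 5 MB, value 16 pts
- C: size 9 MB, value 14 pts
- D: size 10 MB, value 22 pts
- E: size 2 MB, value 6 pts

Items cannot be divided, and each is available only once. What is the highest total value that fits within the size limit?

This is a 0/1 knapsack; check combinations near the capacity.
- A+D+E: size 4+10+2=16, value 29+22+6=57
- A+B+E: size 4+5+2=11, value 29+16+6=51
- A+D: size 4+10=14, value 29+22=51
- A+C+E: size 4+9+2=15, value 29+14+6=49
- A+B: size 4+5=9, value 29+16=45
Best: 57 pts.

57 pts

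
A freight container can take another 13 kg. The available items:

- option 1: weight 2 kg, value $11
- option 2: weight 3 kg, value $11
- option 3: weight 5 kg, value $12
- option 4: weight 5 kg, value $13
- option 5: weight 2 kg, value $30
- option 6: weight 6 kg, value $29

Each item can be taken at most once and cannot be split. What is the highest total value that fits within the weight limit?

Check high-value combinations within 13 kg:
- option 1+option 2+option 5+option 6: weight 2+3+2+6=13, value 11+11+30+29=81
- option 4+option 5+option 6: weight 5+2+6=13, value 13+30+29=72
- option 3+option 5+option 6: weight 5+2+6=13, value 12+30+29=71
- option 1+option 5+option 6: weight 2+2+6=10, value 11+30+29=70
- option 2+option 5+option 6: weight 3+2+6=11, value 11+30+29=70
Best: $81.

$81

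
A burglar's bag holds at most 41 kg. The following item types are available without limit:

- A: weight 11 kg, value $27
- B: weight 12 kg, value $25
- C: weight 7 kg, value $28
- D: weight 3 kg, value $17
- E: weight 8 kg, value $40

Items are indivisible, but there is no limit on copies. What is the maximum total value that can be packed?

Best value-per-unit is D at 17/3; filling with it alone gives 13×17 = 221.
Optimal mix: 11×D + 1×E → weight 41, value 227.

$227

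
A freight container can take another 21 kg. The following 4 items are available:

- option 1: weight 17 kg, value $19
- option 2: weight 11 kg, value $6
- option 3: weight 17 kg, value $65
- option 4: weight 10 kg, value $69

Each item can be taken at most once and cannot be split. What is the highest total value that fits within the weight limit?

Check high-value combinations within 21 kg:
- option 2+option 4: weight 11+10=21, value 6+69=75
- option 4: weight 10, value 69
- option 3: weight 17, value 65
- option 1: weight 17, value 19
- option 2: weight 11, value 6
Best: $75.

$75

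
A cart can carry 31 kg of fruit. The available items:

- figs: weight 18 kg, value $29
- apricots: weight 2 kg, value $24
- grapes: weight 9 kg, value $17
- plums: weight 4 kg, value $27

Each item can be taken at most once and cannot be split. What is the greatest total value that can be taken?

Check high-value combinations within 31 kg:
- figs+apricots+plums: weight 18+2+4=24, value 29+24+27=80
- figs+grapes+plums: weight 18+9+4=31, value 29+17+27=73
- figs+apricots+grapes: weight 18+2+9=29, value 29+24+17=70
Best: $80.

$80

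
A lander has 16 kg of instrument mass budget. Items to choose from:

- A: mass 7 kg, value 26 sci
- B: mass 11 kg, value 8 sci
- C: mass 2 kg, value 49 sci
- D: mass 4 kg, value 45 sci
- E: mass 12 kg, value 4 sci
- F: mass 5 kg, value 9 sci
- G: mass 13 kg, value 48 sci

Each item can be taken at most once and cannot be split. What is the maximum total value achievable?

120 sci

This is a 0/1 knapsack; check combinations near the capacity.
- A+C+D: mass 7+2+4=13, value 26+49+45=120
- C+D+F: mass 2+4+5=11, value 49+45+9=103
- C+G: mass 2+13=15, value 49+48=97
Best: 120 sci.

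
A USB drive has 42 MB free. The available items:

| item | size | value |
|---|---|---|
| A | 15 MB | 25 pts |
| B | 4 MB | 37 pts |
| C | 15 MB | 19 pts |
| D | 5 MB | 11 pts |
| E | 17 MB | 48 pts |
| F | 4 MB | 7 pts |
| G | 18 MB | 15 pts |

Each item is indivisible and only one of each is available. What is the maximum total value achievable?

Check high-value combinations within 42 MB:
- A+B+D+E: size 15+4+5+17=41, value 25+37+11+48=121
- A+B+E+F: size 15+4+17+4=40, value 25+37+48+7=117
- B+C+D+E: size 4+15+5+17=41, value 37+19+11+48=115
Best: 121 pts.

121 pts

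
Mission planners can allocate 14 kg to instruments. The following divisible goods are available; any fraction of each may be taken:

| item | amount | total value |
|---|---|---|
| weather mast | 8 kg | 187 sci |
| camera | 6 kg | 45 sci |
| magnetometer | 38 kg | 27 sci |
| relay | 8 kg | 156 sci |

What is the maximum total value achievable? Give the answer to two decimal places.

Take in order of value per unit:
- weather mast (187/8 per unit): all 8 → value 187, running total 187.00
- relay (156/8 per unit): 6 of 8 → value 6×156/8 = 117.0000, running total 304.00
Total 304.00.

304.00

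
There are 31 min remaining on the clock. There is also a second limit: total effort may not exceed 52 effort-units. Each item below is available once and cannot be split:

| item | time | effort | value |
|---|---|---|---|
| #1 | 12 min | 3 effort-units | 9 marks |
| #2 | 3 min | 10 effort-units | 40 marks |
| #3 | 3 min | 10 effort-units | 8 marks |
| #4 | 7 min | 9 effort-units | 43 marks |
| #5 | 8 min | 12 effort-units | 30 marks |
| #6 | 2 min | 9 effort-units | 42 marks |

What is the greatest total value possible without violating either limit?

Feasible sets respecting both limits:
- #2+#3+#4+#5+#6: time 23, effort 50, value 163
- #2+#4+#5+#6: time 20, effort 40, value 155
- #1+#2+#3+#4+#6: time 27, effort 41, value 142
Best: 163 marks.

163 marks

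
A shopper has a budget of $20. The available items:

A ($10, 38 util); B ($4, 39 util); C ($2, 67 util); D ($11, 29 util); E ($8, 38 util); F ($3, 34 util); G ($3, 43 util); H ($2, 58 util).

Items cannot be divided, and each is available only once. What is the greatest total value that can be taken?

This is a 0/1 knapsack; check combinations near the capacity.
- B+C+E+G+H: cost 4+2+8+3+2=19, value 39+67+38+43+58=245
- B+C+F+G+H: cost 4+2+3+3+2=14, value 39+67+34+43+58=241
- C+E+F+G+H: cost 2+8+3+3+2=18, value 67+38+34+43+58=240
- A+C+F+G+H: cost 10+2+3+3+2=20, value 38+67+34+43+58=240
Best: 245 util.

245 util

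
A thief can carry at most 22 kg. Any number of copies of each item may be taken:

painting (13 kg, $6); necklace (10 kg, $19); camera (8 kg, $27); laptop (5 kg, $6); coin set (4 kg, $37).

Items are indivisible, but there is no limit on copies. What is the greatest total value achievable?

$185

Best value-per-unit is coin set at 37/4, and filling with it alone uses weight 5×4=20. No mix of the others beats 5×37 = 185.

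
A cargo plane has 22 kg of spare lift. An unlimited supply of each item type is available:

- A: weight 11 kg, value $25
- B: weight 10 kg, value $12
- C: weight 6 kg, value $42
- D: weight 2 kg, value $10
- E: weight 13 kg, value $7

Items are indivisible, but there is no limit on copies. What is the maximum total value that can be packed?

Best value-per-unit is C at 42/6; filling with it alone gives 3×42 = 126.
Optimal mix: 3×C + 2×D → weight 22, value 146.

$146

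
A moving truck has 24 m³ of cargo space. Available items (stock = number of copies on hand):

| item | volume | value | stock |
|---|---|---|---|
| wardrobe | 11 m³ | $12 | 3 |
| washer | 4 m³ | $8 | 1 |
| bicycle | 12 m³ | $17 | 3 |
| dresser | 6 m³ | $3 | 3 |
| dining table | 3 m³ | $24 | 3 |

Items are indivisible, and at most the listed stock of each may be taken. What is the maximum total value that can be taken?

$92

Best selections within volume 24 and stock limits:
- 1×wardrobe + 1×washer + 3×dining table: volume 24, value 92
- 1×bicycle + 3×dining table: volume 21, value 89
- 1×wardrobe + 3×dining table: volume 20, value 84
- 1×washer + 1×dresser + 3×dining table: volume 19, value 83
Best: $92.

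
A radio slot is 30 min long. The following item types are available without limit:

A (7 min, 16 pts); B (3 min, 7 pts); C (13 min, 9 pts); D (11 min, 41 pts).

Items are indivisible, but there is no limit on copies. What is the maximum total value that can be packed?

98 pts

Best value-per-unit is D at 41/11; filling with it alone gives 2×41 = 82.
Optimal mix: 1×A + 2×D → duration 29, value 98.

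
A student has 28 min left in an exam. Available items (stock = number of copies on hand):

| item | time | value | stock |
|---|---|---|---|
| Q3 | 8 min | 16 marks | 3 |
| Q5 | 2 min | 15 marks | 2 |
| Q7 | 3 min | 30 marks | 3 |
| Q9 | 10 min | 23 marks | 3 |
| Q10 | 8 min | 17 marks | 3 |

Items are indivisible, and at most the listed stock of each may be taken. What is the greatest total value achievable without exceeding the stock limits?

143 marks

Best selections within time 28 and stock limits:
- 2×Q5 + 3×Q7 + 1×Q9: time 23, value 143
- 1×Q5 + 3×Q7 + 2×Q10: time 27, value 139
- 1×Q3 + 1×Q5 + 3×Q7 + 1×Q10: time 27, value 138
Best: 143 marks.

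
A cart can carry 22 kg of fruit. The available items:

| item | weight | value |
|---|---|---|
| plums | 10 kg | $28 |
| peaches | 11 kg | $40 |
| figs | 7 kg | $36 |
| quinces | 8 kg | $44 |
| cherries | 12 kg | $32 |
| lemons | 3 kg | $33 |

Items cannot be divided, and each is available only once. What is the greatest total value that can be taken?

$117

This is a 0/1 knapsack; check combinations near the capacity.
- peaches+quinces+lemons: weight 11+8+3=22, value 40+44+33=117
- figs+quinces+lemons: weight 7+8+3=18, value 36+44+33=113
- peaches+figs+lemons: weight 11+7+3=21, value 40+36+33=109
- plums+quinces+lemons: weight 10+8+3=21, value 28+44+33=105
Best: $117.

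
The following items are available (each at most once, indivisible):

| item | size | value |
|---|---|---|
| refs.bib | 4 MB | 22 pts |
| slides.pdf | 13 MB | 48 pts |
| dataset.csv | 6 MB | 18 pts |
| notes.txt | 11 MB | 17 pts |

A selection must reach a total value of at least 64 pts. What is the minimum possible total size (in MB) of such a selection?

17

Subsets with value ≥ 64, sorted by total size:
- refs.bib+slides.pdf: size 17, value 70
- slides.pdf+dataset.csv: size 19, value 66
- refs.bib+slides.pdf+dataset.csv: size 23, value 88
- slides.pdf+notes.txt: size 24, value 65
Minimum size: 17 MB.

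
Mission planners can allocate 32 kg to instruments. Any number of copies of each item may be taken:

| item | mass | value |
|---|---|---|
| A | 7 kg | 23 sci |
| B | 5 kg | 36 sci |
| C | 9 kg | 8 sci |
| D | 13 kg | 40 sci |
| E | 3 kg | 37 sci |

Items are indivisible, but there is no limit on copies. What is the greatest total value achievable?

Best value-per-unit is E at 37/3, and filling with it alone uses mass 10×3=30. No mix of the others beats 10×37 = 370.

370 sci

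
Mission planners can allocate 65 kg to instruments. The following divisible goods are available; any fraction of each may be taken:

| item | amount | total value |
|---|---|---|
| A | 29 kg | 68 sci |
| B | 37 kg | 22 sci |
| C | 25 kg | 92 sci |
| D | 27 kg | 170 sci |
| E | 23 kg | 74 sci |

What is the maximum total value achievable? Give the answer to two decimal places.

303.83

Take in order of value per unit:
- D (170/27 per unit): all 27 → value 170, running total 170.00
- C (92/25 per unit): all 25 → value 92, running total 262.00
- E (74/23 per unit): 13 of 23 → value 13×74/23 = 41.8261, running total 303.83
Total 303.83.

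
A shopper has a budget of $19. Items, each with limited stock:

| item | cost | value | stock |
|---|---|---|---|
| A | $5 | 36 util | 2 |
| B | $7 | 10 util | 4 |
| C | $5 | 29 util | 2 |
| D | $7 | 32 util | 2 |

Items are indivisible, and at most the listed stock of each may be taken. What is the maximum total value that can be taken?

104 util

Best selections within cost 19 and stock limits:
- 2×A + 1×D: cost 17, value 104
- 2×A + 1×C: cost 15, value 101
Best: 104 util.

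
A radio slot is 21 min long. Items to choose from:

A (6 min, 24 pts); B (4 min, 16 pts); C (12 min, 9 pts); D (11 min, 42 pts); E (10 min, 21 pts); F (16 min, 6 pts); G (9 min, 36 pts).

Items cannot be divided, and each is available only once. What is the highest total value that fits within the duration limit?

This is a 0/1 knapsack; check combinations near the capacity.
- A+B+D: duration 6+4+11=21, value 24+16+42=82
- D+G: duration 11+9=20, value 42+36=78
- A+B+G: duration 6+4+9=19, value 24+16+36=76
Best: 82 pts.

82 pts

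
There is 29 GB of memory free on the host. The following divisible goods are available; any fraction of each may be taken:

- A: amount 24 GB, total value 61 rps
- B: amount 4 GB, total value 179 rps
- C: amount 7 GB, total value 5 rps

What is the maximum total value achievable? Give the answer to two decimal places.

240.71

Take in order of value per unit:
- B (179/4 per unit): all 4 → value 179, running total 179.00
- A (61/24 per unit): all 24 → value 61, running total 240.00
- C (5/7 per unit): 1 of 7 → value 1×5/7 = 0.7143, running total 240.71
Total 240.71.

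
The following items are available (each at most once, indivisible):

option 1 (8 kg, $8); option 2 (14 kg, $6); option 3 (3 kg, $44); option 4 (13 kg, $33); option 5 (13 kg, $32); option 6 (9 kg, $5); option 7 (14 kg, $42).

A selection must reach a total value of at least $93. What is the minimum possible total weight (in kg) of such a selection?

Subsets with value ≥ 93, sorted by total weight:
- option 1+option 3+option 7: weight 25, value 94
- option 3+option 4+option 5: weight 29, value 109
Minimum weight: 25 kg.

25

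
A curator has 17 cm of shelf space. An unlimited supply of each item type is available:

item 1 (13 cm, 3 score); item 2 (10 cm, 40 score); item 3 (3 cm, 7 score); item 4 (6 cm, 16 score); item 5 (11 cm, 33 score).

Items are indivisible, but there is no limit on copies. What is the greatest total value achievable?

56 score

Best value-per-unit is item 2 at 40/10; filling with it alone gives 1×40 = 40.
Optimal mix: 1×item 2 + 1×item 4 → length 16, value 56.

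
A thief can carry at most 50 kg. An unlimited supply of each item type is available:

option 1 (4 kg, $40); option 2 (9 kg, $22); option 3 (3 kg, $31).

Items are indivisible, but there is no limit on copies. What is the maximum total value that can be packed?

Best value-per-unit is option 3 at 31/3; filling with it alone gives 16×31 = 496.
Optimal mix: 2×option 1 + 14×option 3 → weight 50, value 514.

$514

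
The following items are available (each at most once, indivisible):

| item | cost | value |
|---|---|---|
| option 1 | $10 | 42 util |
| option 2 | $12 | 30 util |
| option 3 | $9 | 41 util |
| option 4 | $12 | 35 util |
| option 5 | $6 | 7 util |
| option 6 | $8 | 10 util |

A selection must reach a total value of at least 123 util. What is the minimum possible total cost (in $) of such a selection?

37

Subsets with value ≥ 123, sorted by total cost:
- option 1+option 3+option 4+option 5: cost 37, value 125
- option 1+option 3+option 4+option 6: cost 39, value 128
Minimum cost: 37 $.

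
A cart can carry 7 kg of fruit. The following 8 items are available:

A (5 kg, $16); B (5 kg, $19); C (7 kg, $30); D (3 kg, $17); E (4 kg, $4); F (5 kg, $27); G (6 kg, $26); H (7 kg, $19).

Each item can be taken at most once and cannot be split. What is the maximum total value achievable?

$30

Check high-value combinations within 7 kg:
- C: weight 7, value 30
- F: weight 5, value 27
- G: weight 6, value 26
Best: $30.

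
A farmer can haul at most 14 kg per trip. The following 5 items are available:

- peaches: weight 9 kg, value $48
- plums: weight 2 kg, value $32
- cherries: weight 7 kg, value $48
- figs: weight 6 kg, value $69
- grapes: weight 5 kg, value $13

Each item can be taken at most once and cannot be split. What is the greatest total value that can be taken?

Check high-value combinations within 14 kg:
- cherries+figs: weight 7+6=13, value 48+69=117
- plums+figs+grapes: weight 2+6+5=13, value 32+69+13=114
- plums+figs: weight 2+6=8, value 32+69=101
- plums+cherries+grapes: weight 2+7+5=14, value 32+48+13=93
Best: $117.

$117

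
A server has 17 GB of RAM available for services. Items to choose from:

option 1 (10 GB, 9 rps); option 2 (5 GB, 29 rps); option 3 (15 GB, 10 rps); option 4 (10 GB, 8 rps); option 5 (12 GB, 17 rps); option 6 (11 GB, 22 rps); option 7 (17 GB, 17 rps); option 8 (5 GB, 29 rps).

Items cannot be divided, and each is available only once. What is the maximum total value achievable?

58 rps

Check high-value combinations within 17 GB:
- option 2+option 8: memory 5+5=10, value 29+29=58
- option 2+option 6: memory 5+11=16, value 29+22=51
- option 6+option 8: memory 11+5=16, value 22+29=51
Best: 58 rps.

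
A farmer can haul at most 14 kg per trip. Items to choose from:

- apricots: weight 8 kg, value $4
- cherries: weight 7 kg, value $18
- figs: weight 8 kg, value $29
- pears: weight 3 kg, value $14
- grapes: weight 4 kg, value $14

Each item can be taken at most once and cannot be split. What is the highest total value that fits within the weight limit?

Check high-value combinations within 14 kg:
- cherries+pears+grapes: weight 7+3+4=14, value 18+14+14=46
- figs+pears: weight 8+3=11, value 29+14=43
- figs+grapes: weight 8+4=12, value 29+14=43
Best: $46.

$46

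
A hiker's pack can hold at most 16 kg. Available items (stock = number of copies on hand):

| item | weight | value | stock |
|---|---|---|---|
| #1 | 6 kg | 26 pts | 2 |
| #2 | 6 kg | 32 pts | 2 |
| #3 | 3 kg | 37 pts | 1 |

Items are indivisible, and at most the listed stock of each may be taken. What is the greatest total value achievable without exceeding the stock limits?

Top feasible selections:
- 2×#2 + 1×#3: weight 15, value 101
- 1×#1 + 1×#2 + 1×#3: weight 15, value 95
Best: 101 pts.

101 pts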